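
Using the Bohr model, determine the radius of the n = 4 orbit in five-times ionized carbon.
0.1411 nm (or 1.4111 Å)

The Bohr radius formula is:
r_n = n² a₀ / Z

where a₀ = 0.0529177 nm is the Bohr radius.

For C⁵⁺ (Z = 6) at n = 4:
r_4 = 4² × 0.0529177 nm / 6
r_4 = 16 × 0.0529177 nm / 6
r_4 = 0.84668 nm / 6
r_4 = 0.1411 nm

The electron orbits at approximately 0.1411 nm from the nucleus.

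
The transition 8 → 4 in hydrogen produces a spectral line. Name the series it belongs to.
Brackett series

The spectral series in hydrogen are named based on the final (lower) energy level:
- Lyman series: n_final = 1 (ultraviolet)
- Balmer series: n_final = 2 (visible/near-UV)
- Paschen series: n_final = 3 (infrared)
- Brackett series: n_final = 4 (infrared)
- Pfund series: n_final = 5 (far infrared)

Since this transition ends at n = 4, it belongs to the Brackett series.

For reference, this 8 → 4 line has photon energy
ΔE = 13.6057 eV × (1/4² - 1/8²) = 0.637767188 eV,
corresponding to wavelength λ = hc/ΔE = 1239.84 eV·nm / 0.637767188 eV = 1944.032 nm in the infrared region.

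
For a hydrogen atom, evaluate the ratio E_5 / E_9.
3.24000

Using E_n = -13.6057 Z² / n² eV with Z = 1:

E_5 = -13.6057 / 5² = -13.6057 / 25 = -0.54422800000 eV
E_9 = -13.6057 / 9² = -13.6057 / 81 = -0.16797160494 eV

The ratio is:
E_5/E_9 = (-0.54422800000) / (-0.16797160494)
E_5/E_9 = (-13.6057/25) / (-13.6057/81)
E_5/E_9 = 81/25
E_5/E_9 = 3.24000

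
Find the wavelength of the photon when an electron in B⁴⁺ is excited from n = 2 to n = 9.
15.33766 nm

First, find the transition energy using E_n = -13.6057 Z² / n² eV:
E_2 = -13.6057 × 5² / 2² = -85.0356250 eV
E_9 = -13.6057 × 5² / 9² = -4.1992901 eV

Photon energy: |ΔE| = |E_9 - E_2| = 80.8363349 eV

Convert to wavelength using E = hc/λ with hc = 1239.84 eV·nm:
λ = hc/E = 1239.84 eV·nm / 80.8363349 eV
λ = 15.33766 nm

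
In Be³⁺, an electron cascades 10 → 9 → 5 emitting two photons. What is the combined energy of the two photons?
6.530736 eV

The energy levels of Be³⁺ are E_n = -13.6057 × 4² / n² eV.

First transition (10 → 9):
ΔE₁ = |E_9 - E_10|
ΔE₁ = |-2.687545679012 - (-2.176912000000)| = 0.510633679 eV

Second transition (9 → 5):
ΔE₂ = |E_5 - E_9|
ΔE₂ = |-8.707648000000 - (-2.687545679012)| = 6.020102321 eV

Total energy released:
E_total = ΔE₁ + ΔE₂ = 0.510633679 + 6.020102321 = 6.530736 eV

Note: This equals the direct transition 10 → 5: 6.530736 eV ✓
Energy is conserved regardless of the path taken.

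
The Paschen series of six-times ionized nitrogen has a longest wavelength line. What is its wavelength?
38.25720 nm

The longest wavelength corresponds to the smallest energy transition in the series.
The Paschen series has all transitions ending at n_f = 3.

For N⁶⁺ (Z = 7), the first line (α-line) is the jump from n = 4 to n = 3:
E_4 = -13.6057 × 7² / 4² = -41.6674563 eV
E_3 = -13.6057 × 7² / 3² = -74.0754778 eV
ΔE = E_4 - E_3 = 32.4080215 eV

λ = hc/E = 1239.84 eV·nm / 32.4080215 eV
λ = 38.25720 nm

This is the α-line of the Paschen series in N⁶⁺.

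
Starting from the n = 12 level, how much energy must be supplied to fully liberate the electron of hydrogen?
0.0945 eV

The ionization energy is the energy needed to remove the electron completely (n → ∞).

For hydrogen, E_n = -13.6057 eV / n².

At n = 12: E_12 = -13.6057 / 12² = -0.0944840 eV
At n = ∞: E_∞ = 0 eV

Ionization energy = E_∞ - E_12 = 0 - (-0.0944840) = 0.0944840 eV
Ionization energy ≈ 0.0945 eV

This is also called the binding energy of the electron in state n = 12.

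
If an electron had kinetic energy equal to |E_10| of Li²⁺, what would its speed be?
6.56308e+05 m/s (or 0.22% of c)

The binding energy at n = 10 for Li²⁺ is:
E_10 = -13.6057 × 3²/10² = -1.22451300 eV
|E_10| = 1.22451300 eV

Convert to Joules:
KE = 1.22451300 eV × (1.602177 × 10⁻¹⁹ J/eV) = 1.9618866e-19 J

Using KE = ½mv²:
v = √(2·KE/m_e)
v = √(2 × 1.9618866e-19 J / 9.10938 × 10⁻³¹ kg)
v = 6.56308e+05 m/s

This is approximately 0.22% the speed of light.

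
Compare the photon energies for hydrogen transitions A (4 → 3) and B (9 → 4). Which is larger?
9 → 4

Calculate the energy for each transition:

Transition 4 → 3:
ΔE₁ = |E_3 - E_4| = |-13.6057/3² - (-13.6057/4²)|
ΔE₁ = |-1.51174444 - (-0.85035625)| = 0.66139 eV

Transition 9 → 4:
ΔE₂ = |E_4 - E_9| = |-13.6057/4² - (-13.6057/9²)|
ΔE₂ = |-0.85035625 - (-0.16797160)| = 0.68238 eV

Since 0.68238 eV > 0.66139 eV, the transition 9 → 4 emits the more energetic photon.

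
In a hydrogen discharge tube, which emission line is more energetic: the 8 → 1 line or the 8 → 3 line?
8 → 1

Calculate the energy for each transition:

Transition 8 → 1:
ΔE₁ = |E_1 - E_8| = |-13.6057/1² - (-13.6057/8²)|
ΔE₁ = |-13.605700000 - (-0.212589063)| = 13.393111 eV

Transition 8 → 3:
ΔE₂ = |E_3 - E_8| = |-13.6057/3² - (-13.6057/8²)|
ΔE₂ = |-1.511744444 - (-0.212589063)| = 1.299155 eV

Since 13.393111 eV > 1.299155 eV, the transition 8 → 1 emits the more energetic photon.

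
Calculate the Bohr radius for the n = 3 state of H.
0.4763 nm (or 4.7626 Å)

The Bohr radius formula is:
r_n = n² a₀ / Z

where a₀ = 0.0529177 nm is the Bohr radius.

For H (Z = 1) at n = 3:
r_3 = 3² × 0.0529177 nm / 1
r_3 = 9 × 0.0529177 nm / 1
r_3 = 0.47626 nm / 1
r_3 = 0.4763 nm

The electron orbits at approximately 0.4763 nm from the nucleus.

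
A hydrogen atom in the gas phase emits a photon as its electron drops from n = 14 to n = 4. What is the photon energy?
0.78094 eV

The energy levels are E_n = -13.6057 eV / n².

Energy at n = 14: E_14 = -13.6057 / 14² = -0.06941684 eV
Energy at n = 4: E_4 = -13.6057 / 4² = -0.85035625 eV

For emission (electron falling to lower state), the photon energy is:
E_photon = E_14 - E_4 = |-0.06941684 - (-0.85035625)|
E_photon = 0.78094 eV

This energy is carried away by the emitted photon.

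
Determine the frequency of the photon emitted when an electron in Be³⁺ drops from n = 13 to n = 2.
1.28479e+16 Hz

First, find the transition energy:
E_13 = -13.6057 × 4² / 13² = -1.28811361 eV
E_2 = -13.6057 × 4² / 2² = -54.42280000 eV
|ΔE| = |E_2 - E_13| = 53.13468639 eV

Convert to Joules: E = 53.13468639 eV × (1.602177 × 10⁻¹⁹ J/eV) = 8.5131172e-18 J

Using E = hf:
f = E/h = 8.5131172e-18 J / (6.62607 × 10⁻³⁴ J·s)
f = 1.28479e+16 Hz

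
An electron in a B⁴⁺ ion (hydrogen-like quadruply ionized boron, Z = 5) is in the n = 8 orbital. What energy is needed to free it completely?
5.31473 eV

The ionization energy is the energy needed to remove the electron completely (n → ∞).

For a hydrogen-like ion with Z = 5, E_n = -13.6057 Z² / n² eV.

At n = 8: E_8 = -13.6057 × 5² / 8² = -5.31472656 eV
At n = ∞: E_∞ = 0 eV

Ionization energy = E_∞ - E_8 = 0 - (-5.31472656) = 5.31472656 eV
Ionization energy ≈ 5.31473 eV

This is also called the binding energy of the electron in state n = 8.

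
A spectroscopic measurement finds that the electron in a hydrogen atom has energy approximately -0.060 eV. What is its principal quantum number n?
n = 15

The exact energy levels follow E_n = -13.6057 eV / n².

The measured value (-0.060 eV) is reported to only 2 significant figures, so we must test candidate n values and see which one matches to that precision.

Candidate energies:
  n = 13:  E = -13.6057/13² = -0.08051 eV
  n = 14:  E = -13.6057/14² = -0.06942 eV
  n = 15:  E = -13.6057/15² = -0.06047 eV  ← matches
  n = 16:  E = -13.6057/16² = -0.05315 eV
  n = 17:  E = -13.6057/17² = -0.04708 eV

Checking against the measurement of -0.060 eV (2 sig figs), only n = 15 agrees:
E_15 = -0.06047 eV, which rounds to -0.060 eV ✓

Therefore n = 15.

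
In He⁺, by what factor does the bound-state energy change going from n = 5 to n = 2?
6.25

Using E_n = -13.6057 Z² / n² eV with Z = 2:

E_2 = -13.6057 × 2² / 2² = -54.4228 / 4 = -13.60570000 eV
E_5 = -13.6057 × 2² / 5² = -54.4228 / 25 = -2.17691200 eV

The ratio is:
E_2/E_5 = (-13.60570000) / (-2.17691200)
E_2/E_5 = (-54.4228/4) / (-54.4228/25)
E_2/E_5 = 25/4
E_2/E_5 = 6.25
(Note: the Z² factors cancel in the ratio.)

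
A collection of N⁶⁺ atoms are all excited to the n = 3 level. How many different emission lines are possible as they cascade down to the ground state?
3

The electron can occupy levels n = 1, 2, ..., 3 during de-excitation — that is m = 3 - 1 + 1 = 3 distinct levels.

The number of distinct spectral lines equals the number of ways to choose 2 of these m levels (each pair gives one possible emission transition):

Number of lines = m(m-1)/2 = 3×2/2 = 3

These correspond to all possible transitions between the 3 levels:
3 → 2, 3 → 1, 2 → 1

Each transition produces a photon with a unique energy (and thus wavelength). This count does not depend on Z.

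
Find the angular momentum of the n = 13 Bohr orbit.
1.3709e-33 J·s (or 13ℏ)

In the Bohr model, angular momentum is quantized:
L = nℏ

where ℏ = h/(2π) = 1.054572e-34 J·s

For n = 13:
L = 13 × 1.054572e-34 J·s
L = 1.3709e-33 J·s

This can also be written as L = 13ℏ.
The angular momentum is an integer multiple of the reduced Planck constant.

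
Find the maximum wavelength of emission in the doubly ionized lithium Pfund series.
828.4228 nm

The longest wavelength corresponds to the smallest energy transition in the series.
The Pfund series has all transitions ending at n_f = 5.

For Li²⁺ (Z = 3), the first line (α-line) is the jump from n = 6 to n = 5:
E_6 = -13.6057 × 3² / 6² = -3.40142500 eV
E_5 = -13.6057 × 3² / 5² = -4.89805200 eV
ΔE = E_6 - E_5 = 1.49662700 eV

λ = hc/E = 1239.84 eV·nm / 1.49662700 eV
λ = 828.4228 nm

This is the α-line of the Pfund series in Li²⁺.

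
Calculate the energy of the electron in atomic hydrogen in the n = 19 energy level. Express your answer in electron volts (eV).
-0.03769 eV

The energy levels of a hydrogen-like atom are given by:
E_n = -13.6057 eV / n²

For n = 19:
E_19 = -13.6057 eV / 19²
E_19 = -13.6057 eV / 361
E_19 = -0.03769 eV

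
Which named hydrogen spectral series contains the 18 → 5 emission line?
Pfund series

The spectral series in hydrogen are named based on the final (lower) energy level:
- Lyman series: n_final = 1 (ultraviolet)
- Balmer series: n_final = 2 (visible/near-UV)
- Paschen series: n_final = 3 (infrared)
- Brackett series: n_final = 4 (infrared)
- Pfund series: n_final = 5 (far infrared)

Since this transition ends at n = 5, it belongs to the Pfund series.

For reference, this 18 → 5 line has photon energy
ΔE = 13.6057 eV × (1/5² - 1/18²) = 0.50223510 eV,
corresponding to wavelength λ = hc/ΔE = 1239.84 eV·nm / 0.50223510 eV = 2468.64 nm in the far infrared region.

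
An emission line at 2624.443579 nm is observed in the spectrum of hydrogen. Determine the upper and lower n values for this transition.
n = 6 → n = 4

First, find the photon energy from the wavelength (hc = 1239.84 eV·nm):
E = hc/λ = 1239.84 eV·nm / 2624.443579 nm = 0.47242014 eV

The energy levels of hydrogen satisfy E_n = -13.6057 / n² eV, so an emission n_i → n_f releases
ΔE = 13.6057 × (1/n_f² − 1/n_i²) eV.

Setting ΔE equal to the photon energy:
1/n_f² − 1/n_i² = 0.47242014 / 13.6057 = 0.034722222

Since 1/n_i² must be positive, we need 1/n_f² > 0.034722222, i.e. n_f ≤ 5. For each allowed n_f, solve n_i = (1/n_f² − 0.034722222)^(−1/2) and check whether it is a whole number:
  n_f = 1: 1/n_i² = 1.000000000 − 0.034722222 = 0.965277778 → n_i = 1.018  (not an integer) ✗
  n_f = 2: 1/n_i² = 0.250000000 − 0.034722222 = 0.215277778 → n_i = 2.155  (not an integer) ✗
  n_f = 3: 1/n_i² = 0.111111111 − 0.034722222 = 0.076388889 → n_i = 3.618  (not an integer) ✗
  n_f = 4: 1/n_i² = 0.062500000 − 0.034722222 = 0.027777778 → n_i = 6.000  → integer, n_i = 6 ✓
  n_f = 5: 1/n_i² = 0.040000000 − 0.034722222 = 0.005277778 → n_i = 13.765  (not an integer) ✗

Only n_f = 4 gives an integer upper level, n_i = 6.

The transition is from n = 6 to n = 4 (emission).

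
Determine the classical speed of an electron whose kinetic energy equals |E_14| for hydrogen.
1.56264e+05 m/s (or 0.0521% of c)

The binding energy at n = 14 for hydrogen is:
E_14 = -13.6057/14² = -0.0694168367 eV
|E_14| = 0.0694168367 eV

Convert to Joules:
KE = 0.0694168367 eV × (1.602177 × 10⁻¹⁹ J/eV) = 1.1121806e-20 J

Using KE = ½mv²:
v = √(2·KE/m_e)
v = √(2 × 1.1121806e-20 J / 9.10938 × 10⁻³¹ kg)
v = 1.56264e+05 m/s

This is approximately 0.0521% the speed of light.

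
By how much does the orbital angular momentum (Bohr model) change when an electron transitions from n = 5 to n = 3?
2.10914e-34 J·s (or 2ℏ)

In the Bohr model, L_n = nℏ where ℏ = 1.0545718e-34 J·s.

L_5 = 5ℏ = 5.2728590e-34 J·s
L_3 = 3ℏ = 3.1637154e-34 J·s

ΔL = L_5 - L_3 = (5 - 3)ℏ = 2ℏ
ΔL = 2 × 1.0545718e-34 J·s = 2.10914e-34 J·s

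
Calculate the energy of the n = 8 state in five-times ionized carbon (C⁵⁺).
-7.653206 eV

For hydrogen-like ions, the energy levels scale with Z²:
E_n = -13.6057 Z² / n² eV

For C⁵⁺ (Z = 6) at n = 8:
E_8 = -13.6057 × 6² / 8²
E_8 = -13.6057 × 36 / 64
E_8 = -489.8052 / 64
E_8 = -7.653206 eV

The energy is 36 times more negative than hydrogen at the same n due to the stronger nuclear charge.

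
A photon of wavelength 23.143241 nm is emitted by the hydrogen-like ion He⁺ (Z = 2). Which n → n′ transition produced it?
n = 8 → n = 1

First, find the photon energy from the wavelength (hc = 1239.84 eV·nm):
E = hc/λ = 1239.84 eV·nm / 23.143241 nm = 53.572445 eV

The energy levels of He⁺ satisfy E_n = -13.6057 × 2² / n² eV, so an emission n_i → n_f releases
ΔE = 13.6057 × 2² × (1/n_f² − 1/n_i²) eV.

Setting ΔE equal to the photon energy:
1/n_f² − 1/n_i² = 53.572445 / (13.6057 × 2²) = 0.98437502

Since 1/n_i² must be positive, we need 1/n_f² > 0.98437502, i.e. n_f ≤ 1. For each allowed n_f, solve n_i = (1/n_f² − 0.98437502)^(−1/2) and check whether it is a whole number:
  n_f = 1: 1/n_i² = 1.00000000 − 0.98437502 = 0.01562498 → n_i = 8.000  → integer, n_i = 8 ✓

Only n_f = 1 gives an integer upper level, n_i = 8.

The transition is from n = 8 to n = 1 (emission).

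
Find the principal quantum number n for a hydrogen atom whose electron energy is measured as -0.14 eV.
n = 10

The exact energy levels follow E_n = -13.6057 eV / n².

The measured value (-0.14 eV) is reported to only 2 significant figures, so we must test candidate n values and see which one matches to that precision.

Candidate energies:
  n = 8:  E = -13.6057/8² = -0.21259 eV
  n = 9:  E = -13.6057/9² = -0.16797 eV
  n = 10:  E = -13.6057/10² = -0.13606 eV  ← matches
  n = 11:  E = -13.6057/11² = -0.11244 eV
  n = 12:  E = -13.6057/12² = -0.09448 eV

Checking against the measurement of -0.14 eV (2 sig figs), only n = 10 agrees:
E_10 = -0.13606 eV, which rounds to -0.14 eV ✓

Therefore n = 10.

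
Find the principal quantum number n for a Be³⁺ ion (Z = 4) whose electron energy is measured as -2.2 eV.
n = 10

The exact energy levels follow E_n = -13.6057 Z² / n² eV with Z = 4.

The measured value (-2.2 eV) is reported to only 2 significant figures, so we must test candidate n values and see which one matches to that precision.

Candidate energies:
  n = 8:  E = -13.6057 × 4² / 8² = -3.40143 eV
  n = 9:  E = -13.6057 × 4² / 9² = -2.68755 eV
  n = 10:  E = -13.6057 × 4² / 10² = -2.17691 eV  ← matches
  n = 11:  E = -13.6057 × 4² / 11² = -1.79910 eV
  n = 12:  E = -13.6057 × 4² / 12² = -1.51174 eV

Checking against the measurement of -2.2 eV (2 sig figs), only n = 10 agrees:
E_10 = -2.17691 eV, which rounds to -2.2 eV ✓

Therefore n = 10.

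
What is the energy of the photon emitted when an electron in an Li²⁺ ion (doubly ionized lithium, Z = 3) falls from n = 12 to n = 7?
1.65 eV

The energy levels are E_n = -13.6057 Z² eV / n².

Energy at n = 12: E_12 = -13.6057 × 3² / 12² = -0.85036 eV
Energy at n = 7: E_7 = -13.6057 × 3² / 7² = -2.49901 eV

For emission (electron falling to lower state), the photon energy is:
E_photon = E_12 - E_7 = |-0.85036 - (-2.49901)|
E_photon = 1.65 eV

This energy is carried away by the emitted photon.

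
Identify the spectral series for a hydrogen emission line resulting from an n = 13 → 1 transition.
Lyman series

The spectral series in hydrogen are named based on the final (lower) energy level:
- Lyman series: n_final = 1 (ultraviolet)
- Balmer series: n_final = 2 (visible/near-UV)
- Paschen series: n_final = 3 (infrared)
- Brackett series: n_final = 4 (infrared)
- Pfund series: n_final = 5 (far infrared)

Since this transition ends at n = 1, it belongs to the Lyman series.

For reference, this 13 → 1 line has photon energy
ΔE = 13.6057 eV × (1/1² - 1/13²) = 13.5252 eV,
corresponding to wavelength λ = hc/ΔE = 1239.84 eV·nm / 13.5252 eV = 91.67 nm in the ultraviolet region.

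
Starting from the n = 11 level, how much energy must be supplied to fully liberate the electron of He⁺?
0.449775 eV

The ionization energy is the energy needed to remove the electron completely (n → ∞).

For a hydrogen-like ion with Z = 2, E_n = -13.6057 Z² / n² eV.

At n = 11: E_11 = -13.6057 × 2² / 11² = -0.449775207 eV
At n = ∞: E_∞ = 0 eV

Ionization energy = E_∞ - E_11 = 0 - (-0.449775207) = 0.449775207 eV
Ionization energy ≈ 0.449775 eV

This is also called the binding energy of the electron in state n = 11.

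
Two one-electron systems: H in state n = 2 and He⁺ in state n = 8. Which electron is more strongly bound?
H at n = 2 (E = -3.4014 eV)

Using E_n = -13.6057 Z² / n² eV:

H (Z = 1) at n = 2:
E = -13.6057 × 1² / 2² = -13.6057 × 1 / 4 = -3.4014250 eV

He⁺ (Z = 2) at n = 8:
E = -13.6057 × 2² / 8² = -13.6057 × 4 / 64 = -0.8503563 eV

Since -3.4014250 eV < -0.8503563 eV,
H at n = 2 is more tightly bound (requires more energy to ionize).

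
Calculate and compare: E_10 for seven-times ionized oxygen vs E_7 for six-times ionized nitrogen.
N⁶⁺ at n = 7 (E = -13.605700 eV)

Using E_n = -13.6057 Z² / n² eV:

O⁷⁺ (Z = 8) at n = 10:
E = -13.6057 × 8² / 10² = -13.6057 × 64 / 100 = -8.707648000 eV

N⁶⁺ (Z = 7) at n = 7:
E = -13.6057 × 7² / 7² = -13.6057 × 49 / 49 = -13.605700000 eV

Since -13.605700000 eV < -8.707648000 eV,
N⁶⁺ at n = 7 is more tightly bound (requires more energy to ionize).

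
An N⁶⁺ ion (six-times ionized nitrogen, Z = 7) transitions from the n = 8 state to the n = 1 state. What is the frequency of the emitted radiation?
1.5868e+17 Hz

First, find the transition energy:
E_8 = -13.6057 × 7² / 8² = -10.41686 eV
E_1 = -13.6057 × 7² / 1² = -666.67930 eV
|ΔE| = |E_1 - E_8| = 656.26244 eV

Convert to Joules: E = 656.26244 eV × (1.602177 × 10⁻¹⁹ J/eV) = 1.051449e-16 J

Using E = hf:
f = E/h = 1.051449e-16 J / (6.62607 × 10⁻³⁴ J·s)
f = 1.5868e+17 Hz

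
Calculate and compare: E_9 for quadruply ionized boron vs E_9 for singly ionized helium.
B⁴⁺ at n = 9 (E = -4.19929 eV)

Using E_n = -13.6057 Z² / n² eV:

B⁴⁺ (Z = 5) at n = 9:
E = -13.6057 × 5² / 9² = -13.6057 × 25 / 81 = -4.19929012 eV

He⁺ (Z = 2) at n = 9:
E = -13.6057 × 2² / 9² = -13.6057 × 4 / 81 = -0.67188642 eV

Since -4.19929012 eV < -0.67188642 eV,
B⁴⁺ at n = 9 is more tightly bound (requires more energy to ionize).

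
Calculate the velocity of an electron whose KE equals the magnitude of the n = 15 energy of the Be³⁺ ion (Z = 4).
5.83385e+05 m/s (or 0.19460% of c)

The binding energy at n = 15 for Be³⁺ is:
E_15 = -13.6057 × 4²/15² = -0.967516444 eV
|E_15| = 0.967516444 eV

Convert to Joules:
KE = 0.967516444 eV × (1.602177 × 10⁻¹⁹ J/eV) = 1.5501326e-19 J

Using KE = ½mv²:
v = √(2·KE/m_e)
v = √(2 × 1.5501326e-19 J / 9.10938 × 10⁻³¹ kg)
v = 5.83385e+05 m/s

This is approximately 0.19460% the speed of light.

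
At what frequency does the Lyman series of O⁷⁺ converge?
2.1055e+17 Hz

The series limit corresponds to the transition from n = ∞ to n = 1.
This is the highest energy (shortest wavelength) transition in the Lyman series.

E_∞ = 0 eV
E_1 = -13.6057 × 8² / 1² = -870.76480 eV

Energy at series limit:
ΔE = E_∞ - E_1 = 0 - (-870.76480) = 870.76480 eV
E = 870.76480 eV × (1.602177 × 10⁻¹⁹ J/eV) = 1.395119e-16 J
f = E/h = 1.395119e-16 J / (6.62607 × 10⁻³⁴ J·s) = 2.1055e+17 Hz

This energy equals the ionization energy from the n = 1 state of O⁷⁺.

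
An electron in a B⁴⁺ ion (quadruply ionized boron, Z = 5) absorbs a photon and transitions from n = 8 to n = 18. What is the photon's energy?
4.26 eV

The energy levels of a hydrogen-like atom are E_n = -13.6057 Z² eV / n².

Energy at n = 8: E_8 = -13.6057 × 5² / 8² = -5.31473 eV
Energy at n = 18: E_18 = -13.6057 × 5² / 18² = -1.04982 eV

The excitation energy is the difference:
ΔE = E_18 - E_8
ΔE = -1.04982 - (-5.31473)
ΔE = 4.26 eV

Since this is positive, energy must be absorbed (photon absorption).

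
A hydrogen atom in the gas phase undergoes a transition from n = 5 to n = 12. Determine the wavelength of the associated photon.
2756.76847 nm

First, find the transition energy using E_n = -13.6057 / n² eV:
E_5 = -13.6057 / 5² = -0.54422800000 eV
E_12 = -13.6057 / 12² = -0.09448402778 eV

Photon energy: |ΔE| = |E_12 - E_5| = 0.44974397222 eV

Convert to wavelength using E = hc/λ with hc = 1239.84 eV·nm:
λ = hc/E = 1239.84 eV·nm / 0.44974397222 eV
λ = 2756.76847 nm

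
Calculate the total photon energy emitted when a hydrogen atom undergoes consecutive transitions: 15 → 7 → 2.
3.34096 eV

The energy levels of hydrogen are E_n = -13.6057 / n² eV.

First transition (15 → 7):
ΔE₁ = |E_7 - E_15|
ΔE₁ = |-0.27766734694 - (-0.06046977778)| = 0.21719757 eV

Second transition (7 → 2):
ΔE₂ = |E_2 - E_7|
ΔE₂ = |-3.40142500000 - (-0.27766734694)| = 3.12375765 eV

Total energy released:
E_total = ΔE₁ + ΔE₂ = 0.21719757 + 3.12375765 = 3.34096 eV

Note: This equals the direct transition 15 → 2: 3.34096 eV ✓
Energy is conserved regardless of the path taken.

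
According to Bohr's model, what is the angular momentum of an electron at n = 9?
9.49e-34 J·s (or 9ℏ)

In the Bohr model, angular momentum is quantized:
L = nℏ

where ℏ = h/(2π) = 1.0546e-34 J·s

For n = 9:
L = 9 × 1.0546e-34 J·s
L = 9.49e-34 J·s

This can also be written as L = 9ℏ.
The angular momentum is an integer multiple of the reduced Planck constant.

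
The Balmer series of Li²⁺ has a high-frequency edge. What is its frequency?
7.402e+15 Hz

The series limit corresponds to the transition from n = ∞ to n = 2.
This is the highest energy (shortest wavelength) transition in the Balmer series.

E_∞ = 0 eV
E_2 = -13.6057 × 3² / 2² = -30.612825 eV

Energy at series limit:
ΔE = E_∞ - E_2 = 0 - (-30.612825) = 30.612825 eV
E = 30.612825 eV × (1.602177 × 10⁻¹⁹ J/eV) = 4.90472e-18 J
f = E/h = 4.90472e-18 J / (6.62607 × 10⁻³⁴ J·s) = 7.402e+15 Hz

This energy equals the ionization energy from the n = 2 state of Li²⁺.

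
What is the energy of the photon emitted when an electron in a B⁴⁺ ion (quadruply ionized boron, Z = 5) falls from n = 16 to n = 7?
5.61 eV

The energy levels are E_n = -13.6057 Z² eV / n².

Energy at n = 16: E_16 = -13.6057 × 5² / 16² = -1.32868 eV
Energy at n = 7: E_7 = -13.6057 × 5² / 7² = -6.94168 eV

For emission (electron falling to lower state), the photon energy is:
E_photon = E_16 - E_7 = |-1.32868 - (-6.94168)|
E_photon = 5.61 eV

This energy is carried away by the emitted photon.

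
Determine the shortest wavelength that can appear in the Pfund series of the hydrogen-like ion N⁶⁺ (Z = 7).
46.493119 nm

The series limit corresponds to the transition from n = ∞ to n = 5.
This is the highest energy (shortest wavelength) transition in the Pfund series.

E_∞ = 0 eV
E_5 = -13.6057 × 7² / 5² = -26.66717200 eV

Energy at series limit:
ΔE = E_∞ - E_5 = 0 - (-26.66717200) = 26.66717200 eV
λ = hc/E = 1239.84 eV·nm / 26.66717200 eV = 46.493119 nm

This energy equals the ionization energy from the n = 5 state of N⁶⁺.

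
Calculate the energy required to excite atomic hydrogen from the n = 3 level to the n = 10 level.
1.375687 eV

The energy levels of a hydrogen-like atom are E_n = -13.6057 eV / n².

Energy at n = 3: E_3 = -13.6057 / 3² = -1.511744444 eV
Energy at n = 10: E_10 = -13.6057 / 10² = -0.136057000 eV

The excitation energy is the difference:
ΔE = E_10 - E_3
ΔE = -0.136057000 - (-1.511744444)
ΔE = 1.375687 eV

Since this is positive, energy must be absorbed (photon absorption).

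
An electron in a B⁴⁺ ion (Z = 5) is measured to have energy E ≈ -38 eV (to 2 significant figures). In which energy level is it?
n = 3

The exact energy levels follow E_n = -13.6057 Z² / n² eV with Z = 5.

The measured value (-38 eV) is reported to only 2 significant figures, so we must test candidate n values and see which one matches to that precision.

Candidate energies:
  n = 1:  E = -13.6057 × 5² / 1² = -340.14250 eV
  n = 2:  E = -13.6057 × 5² / 2² = -85.03563 eV
  n = 3:  E = -13.6057 × 5² / 3² = -37.79361 eV  ← matches
  n = 4:  E = -13.6057 × 5² / 4² = -21.25891 eV
  n = 5:  E = -13.6057 × 5² / 5² = -13.60570 eV

Checking against the measurement of -38 eV (2 sig figs), only n = 3 agrees:
E_3 = -37.79361 eV, which rounds to -38 eV ✓

Therefore n = 3.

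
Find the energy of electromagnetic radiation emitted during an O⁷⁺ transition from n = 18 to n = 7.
15.08 eV

The energy levels are E_n = -13.6057 Z² eV / n².

Energy at n = 18: E_18 = -13.6057 × 8² / 18² = -2.68755 eV
Energy at n = 7: E_7 = -13.6057 × 8² / 7² = -17.77071 eV

For emission (electron falling to lower state), the photon energy is:
E_photon = E_18 - E_7 = |-2.68755 - (-17.77071)|
E_photon = 15.08 eV

This energy is carried away by the emitted photon.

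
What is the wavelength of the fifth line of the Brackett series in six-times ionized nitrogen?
37.08 nm

The lines of a series are numbered from the longest wavelength (smallest ΔE) outward; the fifth line is the transition from n = n_f + 5 to n_f.
The Brackett series has all transitions ending at n_f = 4.

For N⁶⁺ (Z = 7), the fifth line (ε-line) is the jump from n = 9 to n = 4:
E_9 = -13.6057 × 7² / 9² = -8.2306 eV
E_4 = -13.6057 × 7² / 4² = -41.6675 eV
ΔE = E_9 - E_4 = 33.4369 eV

λ = hc/E = 1239.84 eV·nm / 33.4369 eV
λ = 37.08 nm

This is the ε-line of the Brackett series in N⁶⁺.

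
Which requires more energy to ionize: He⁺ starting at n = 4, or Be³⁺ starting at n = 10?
He⁺ at n = 4 (E = -3.4014 eV)

Using E_n = -13.6057 Z² / n² eV:

He⁺ (Z = 2) at n = 4:
E = -13.6057 × 2² / 4² = -13.6057 × 4 / 16 = -3.4014250 eV

Be³⁺ (Z = 4) at n = 10:
E = -13.6057 × 4² / 10² = -13.6057 × 16 / 100 = -2.1769120 eV

Since -3.4014250 eV < -2.1769120 eV,
He⁺ at n = 4 is more tightly bound (requires more energy to ionize).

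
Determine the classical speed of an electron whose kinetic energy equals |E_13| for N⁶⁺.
1.178e+06 m/s (or 0.39% of c)

The binding energy at n = 13 for N⁶⁺ is:
E_13 = -13.6057 × 7²/13² = -3.944848 eV
|E_13| = 3.944848 eV

Convert to Joules:
KE = 3.944848 eV × (1.602177 × 10⁻¹⁹ J/eV) = 6.32034e-19 J

Using KE = ½mv²:
v = √(2·KE/m_e)
v = √(2 × 6.32034e-19 J / 9.10938 × 10⁻³¹ kg)
v = 1.178e+06 m/s

This is approximately 0.39% the speed of light.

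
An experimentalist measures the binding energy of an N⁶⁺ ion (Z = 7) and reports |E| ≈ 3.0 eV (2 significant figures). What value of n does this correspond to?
n = 15

The exact energy levels follow E_n = -13.6057 Z² / n² eV with Z = 7.

The measured value (-3.0 eV) is reported to only 2 significant figures, so we must test candidate n values and see which one matches to that precision.

Candidate energies:
  n = 13:  E = -13.6057 × 7² / 13² = -3.94485 eV
  n = 14:  E = -13.6057 × 7² / 14² = -3.40143 eV
  n = 15:  E = -13.6057 × 7² / 15² = -2.96302 eV  ← matches
  n = 16:  E = -13.6057 × 7² / 16² = -2.60422 eV
  n = 17:  E = -13.6057 × 7² / 17² = -2.30685 eV

Checking against the measurement of -3.0 eV (2 sig figs), only n = 15 agrees:
E_15 = -2.96302 eV, which rounds to -3.0 eV ✓

Therefore n = 15.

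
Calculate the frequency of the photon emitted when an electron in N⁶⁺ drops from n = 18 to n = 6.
3.980e+15 Hz

First, find the transition energy:
E_18 = -13.6057 × 7² / 18² = -2.057652 eV
E_6 = -13.6057 × 7² / 6² = -18.518869 eV
|ΔE| = |E_6 - E_18| = 16.461217 eV

Convert to Joules: E = 16.461217 eV × (1.602177 × 10⁻¹⁹ J/eV) = 2.63738e-18 J

Using E = hf:
f = E/h = 2.63738e-18 J / (6.62607 × 10⁻³⁴ J·s)
f = 3.980e+15 Hz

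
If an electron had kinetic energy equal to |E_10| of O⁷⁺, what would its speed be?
1.75015e+06 m/s (or 0.583789% of c)

The binding energy at n = 10 for O⁷⁺ is:
E_10 = -13.6057 × 8²/10² = -8.70764800 eV
|E_10| = 8.70764800 eV

Convert to Joules:
KE = 8.70764800 eV × (1.602177 × 10⁻¹⁹ J/eV) = 1.3951193e-18 J

Using KE = ½mv²:
v = √(2·KE/m_e)
v = √(2 × 1.3951193e-18 J / 9.10938 × 10⁻³¹ kg)
v = 1.75015e+06 m/s

This is approximately 0.583789% the speed of light.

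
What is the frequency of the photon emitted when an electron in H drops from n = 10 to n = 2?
7.896e+14 Hz

First, find the transition energy:
E_10 = -13.6057 / 10² = -0.136057 eV
E_2 = -13.6057 / 2² = -3.401425 eV
|ΔE| = |E_2 - E_10| = 3.265368 eV

Convert to Joules: E = 3.265368 eV × (1.602177 × 10⁻¹⁹ J/eV) = 5.23170e-19 J

Using E = hf:
f = E/h = 5.23170e-19 J / (6.62607 × 10⁻³⁴ J·s)
f = 7.896e+14 Hz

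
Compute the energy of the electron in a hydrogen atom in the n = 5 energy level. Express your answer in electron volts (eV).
-0.544 eV

The energy levels of a hydrogen-like atom are given by:
E_n = -13.6057 eV / n²

For n = 5:
E_5 = -13.6057 eV / 5²
E_5 = -13.6057 eV / 25
E_5 = -0.544 eV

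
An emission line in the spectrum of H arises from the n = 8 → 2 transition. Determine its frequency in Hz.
7.7106e+14 Hz

First, find the transition energy:
E_8 = -13.6057 / 8² = -0.2125891 eV
E_2 = -13.6057 / 2² = -3.4014250 eV
|ΔE| = |E_2 - E_8| = 3.1888359 eV

Convert to Joules: E = 3.1888359 eV × (1.602177 × 10⁻¹⁹ J/eV) = 5.109080e-19 J

Using E = hf:
f = E/h = 5.109080e-19 J / (6.62607 × 10⁻³⁴ J·s)
f = 7.7106e+14 Hz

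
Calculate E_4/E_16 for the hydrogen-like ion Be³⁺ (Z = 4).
16.00000

Using E_n = -13.6057 Z² / n² eV with Z = 4:

E_4 = -13.6057 × 4² / 4² = -217.6912 / 16 = -13.60570000000 eV
E_16 = -13.6057 × 4² / 16² = -217.6912 / 256 = -0.85035625000 eV

The ratio is:
E_4/E_16 = (-13.60570000000) / (-0.85035625000)
E_4/E_16 = (-217.6912/16) / (-217.6912/256)
E_4/E_16 = 256/16
E_4/E_16 = 16.00000
(Note: the Z² factors cancel in the ratio.)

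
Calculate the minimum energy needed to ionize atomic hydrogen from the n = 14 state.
0.07 eV

The ionization energy is the energy needed to remove the electron completely (n → ∞).

For hydrogen, E_n = -13.6057 eV / n².

At n = 14: E_14 = -13.6057 / 14² = -0.06942 eV
At n = ∞: E_∞ = 0 eV

Ionization energy = E_∞ - E_14 = 0 - (-0.06942) = 0.06942 eV
Ionization energy ≈ 0.07 eV

This is also called the binding energy of the electron in state n = 14.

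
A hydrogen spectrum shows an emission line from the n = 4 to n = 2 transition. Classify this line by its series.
Balmer series

The spectral series in hydrogen are named based on the final (lower) energy level:
- Lyman series: n_final = 1 (ultraviolet)
- Balmer series: n_final = 2 (visible/near-UV)
- Paschen series: n_final = 3 (infrared)
- Brackett series: n_final = 4 (infrared)
- Pfund series: n_final = 5 (far infrared)

Since this transition ends at n = 2, it belongs to the Balmer series.

For reference, this 4 → 2 line has photon energy
ΔE = 13.6057 eV × (1/2² - 1/4²) = 2.5510688 eV,
corresponding to wavelength λ = hc/ΔE = 1239.84 eV·nm / 2.5510688 eV = 486.008 nm in the visible/near-UV region.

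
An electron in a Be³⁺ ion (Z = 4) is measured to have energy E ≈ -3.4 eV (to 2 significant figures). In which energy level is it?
n = 8

The exact energy levels follow E_n = -13.6057 Z² / n² eV with Z = 4.

The measured value (-3.4 eV) is reported to only 2 significant figures, so we must test candidate n values and see which one matches to that precision.

Candidate energies:
  n = 6:  E = -13.6057 × 4² / 6² = -6.04698 eV
  n = 7:  E = -13.6057 × 4² / 7² = -4.44268 eV
  n = 8:  E = -13.6057 × 4² / 8² = -3.40143 eV  ← matches
  n = 9:  E = -13.6057 × 4² / 9² = -2.68755 eV
  n = 10:  E = -13.6057 × 4² / 10² = -2.17691 eV

Checking against the measurement of -3.4 eV (2 sig figs), only n = 8 agrees:
E_8 = -3.40143 eV, which rounds to -3.4 eV ✓

Therefore n = 8.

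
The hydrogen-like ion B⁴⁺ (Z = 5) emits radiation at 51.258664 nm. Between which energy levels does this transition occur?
n = 5 → n = 3

First, find the photon energy from the wavelength (hc = 1239.84 eV·nm):
E = hc/λ = 1239.84 eV·nm / 51.258664 nm = 24.187911 eV

The energy levels of B⁴⁺ satisfy E_n = -13.6057 × 5² / n² eV, so an emission n_i → n_f releases
ΔE = 13.6057 × 5² × (1/n_f² − 1/n_i²) eV.

Setting ΔE equal to the photon energy:
1/n_f² − 1/n_i² = 24.187911 / (13.6057 × 5²) = 0.071111111

Since 1/n_i² must be positive, we need 1/n_f² > 0.071111111, i.e. n_f ≤ 3. For each allowed n_f, solve n_i = (1/n_f² − 0.071111111)^(−1/2) and check whether it is a whole number:
  n_f = 1: 1/n_i² = 1.000000000 − 0.071111111 = 0.928888889 → n_i = 1.038  (not an integer) ✗
  n_f = 2: 1/n_i² = 0.250000000 − 0.071111111 = 0.178888889 → n_i = 2.364  (not an integer) ✗
  n_f = 3: 1/n_i² = 0.111111111 − 0.071111111 = 0.040000000 → n_i = 5.000  → integer, n_i = 5 ✓

Only n_f = 3 gives an integer upper level, n_i = 5.

The transition is from n = 5 to n = 3 (emission).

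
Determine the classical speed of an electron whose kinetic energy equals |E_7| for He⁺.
6.251e+05 m/s (or 0.20850% of c)

The binding energy at n = 7 for He⁺ is:
E_7 = -13.6057 × 2²/7² = -1.1106694 eV
|E_7| = 1.1106694 eV

Convert to Joules:
KE = 1.1106694 eV × (1.602177 × 10⁻¹⁹ J/eV) = 1.77949e-19 J

Using KE = ½mv²:
v = √(2·KE/m_e)
v = √(2 × 1.77949e-19 J / 9.10938 × 10⁻³¹ kg)
v = 6.251e+05 m/s

This is approximately 0.20850% the speed of light.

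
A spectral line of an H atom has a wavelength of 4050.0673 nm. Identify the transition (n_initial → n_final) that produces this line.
n = 5 → n = 4

First, find the photon energy from the wavelength (hc = 1239.84 eV·nm):
E = hc/λ = 1239.84 eV·nm / 4050.0673 nm = 0.30612825 eV

The energy levels of hydrogen satisfy E_n = -13.6057 / n² eV, so an emission n_i → n_f releases
ΔE = 13.6057 × (1/n_f² − 1/n_i²) eV.

Setting ΔE equal to the photon energy:
1/n_f² − 1/n_i² = 0.30612825 / 13.6057 = 0.022500000

Since 1/n_i² must be positive, we need 1/n_f² > 0.022500000, i.e. n_f ≤ 6. For each allowed n_f, solve n_i = (1/n_f² − 0.022500000)^(−1/2) and check whether it is a whole number:
  n_f = 1: 1/n_i² = 1.000000000 − 0.022500000 = 0.977500000 → n_i = 1.011  (not an integer) ✗
  n_f = 2: 1/n_i² = 0.250000000 − 0.022500000 = 0.227500000 → n_i = 2.097  (not an integer) ✗
  n_f = 3: 1/n_i² = 0.111111111 − 0.022500000 = 0.088611111 → n_i = 3.359  (not an integer) ✗
  n_f = 4: 1/n_i² = 0.062500000 − 0.022500000 = 0.040000000 → n_i = 5.000  → integer, n_i = 5 ✓
  n_f = 5: 1/n_i² = 0.040000000 − 0.022500000 = 0.017500000 → n_i = 7.559  (not an integer) ✗
  n_f = 6: 1/n_i² = 0.027777778 − 0.022500000 = 0.005277778 → n_i = 13.765  (not an integer) ✗

Only n_f = 4 gives an integer upper level, n_i = 5.

The transition is from n = 5 to n = 4 (emission).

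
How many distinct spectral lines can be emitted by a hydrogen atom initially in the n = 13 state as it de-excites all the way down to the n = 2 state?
66

The electron can occupy levels n = 2, 3, ..., 13 during de-excitation — that is m = 13 - 2 + 1 = 12 distinct levels.

The number of distinct spectral lines equals the number of ways to choose 2 of these m levels (each pair gives one possible emission transition):

Number of lines = m(m-1)/2 = 12×11/2 = 66

These correspond to all possible transitions between the 12 levels:
13 → 12, 13 → 11, 13 → 10, 13 → 9, 13 → 8, 13 → 7, 13 → 6, 13 → 5...

Each transition produces a photon with a unique energy (and thus wavelength). This count does not depend on Z.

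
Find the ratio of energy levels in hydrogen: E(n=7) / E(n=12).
2.938776

Using E_n = -13.6057 Z² / n² eV with Z = 1:

E_7 = -13.6057 / 7² = -13.6057 / 49 = -0.277667346939 eV
E_12 = -13.6057 / 12² = -13.6057 / 144 = -0.094484027778 eV

The ratio is:
E_7/E_12 = (-0.277667346939) / (-0.094484027778)
E_7/E_12 = (-13.6057/49) / (-13.6057/144)
E_7/E_12 = 144/49
E_7/E_12 = 2.938776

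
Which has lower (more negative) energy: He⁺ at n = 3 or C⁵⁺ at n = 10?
He⁺ at n = 3 (E = -6.04698 eV)

Using E_n = -13.6057 Z² / n² eV:

He⁺ (Z = 2) at n = 3:
E = -13.6057 × 2² / 3² = -13.6057 × 4 / 9 = -6.04697778 eV

C⁵⁺ (Z = 6) at n = 10:
E = -13.6057 × 6² / 10² = -13.6057 × 36 / 100 = -4.89805200 eV

Since -6.04697778 eV < -4.89805200 eV,
He⁺ at n = 3 is more tightly bound (requires more energy to ionize).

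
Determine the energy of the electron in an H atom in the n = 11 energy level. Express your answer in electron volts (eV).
-0.11 eV

The energy levels of a hydrogen-like atom are given by:
E_n = -13.6057 eV / n²

For n = 11:
E_11 = -13.6057 eV / 11²
E_11 = -13.6057 eV / 121
E_11 = -0.11 eV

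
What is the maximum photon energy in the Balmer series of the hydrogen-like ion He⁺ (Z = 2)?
13.605700 eV

The series limit corresponds to the transition from n = ∞ to n = 2.
This is the highest energy (shortest wavelength) transition in the Balmer series.

E_∞ = 0 eV
E_2 = -13.6057 × 2² / 2² = -13.605700 eV

Energy at series limit:
ΔE = E_∞ - E_2 = 0 - (-13.605700) = 13.605700 eV

This energy equals the ionization energy from the n = 2 state of He⁺.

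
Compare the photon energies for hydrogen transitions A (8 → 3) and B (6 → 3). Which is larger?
8 → 3

Calculate the energy for each transition:

Transition 8 → 3:
ΔE₁ = |E_3 - E_8| = |-13.6057/3² - (-13.6057/8²)|
ΔE₁ = |-1.511744444 - (-0.212589063)| = 1.299155 eV

Transition 6 → 3:
ΔE₂ = |E_3 - E_6| = |-13.6057/3² - (-13.6057/6²)|
ΔE₂ = |-1.511744444 - (-0.377936111)| = 1.133808 eV

Since 1.299155 eV > 1.133808 eV, the transition 8 → 3 emits the more energetic photon.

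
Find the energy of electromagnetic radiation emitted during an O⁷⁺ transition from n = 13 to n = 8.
8.45 eV

The energy levels are E_n = -13.6057 Z² eV / n².

Energy at n = 13: E_13 = -13.6057 × 8² / 13² = -5.15245 eV
Energy at n = 8: E_8 = -13.6057 × 8² / 8² = -13.60570 eV

For emission (electron falling to lower state), the photon energy is:
E_photon = E_13 - E_8 = |-5.15245 - (-13.60570)|
E_photon = 8.45 eV

This energy is carried away by the emitted photon.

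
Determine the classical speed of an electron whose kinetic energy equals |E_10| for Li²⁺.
6.56308e+05 m/s (or 0.218921% of c)

The binding energy at n = 10 for Li²⁺ is:
E_10 = -13.6057 × 3²/10² = -1.22451300 eV
|E_10| = 1.22451300 eV

Convert to Joules:
KE = 1.22451300 eV × (1.602177 × 10⁻¹⁹ J/eV) = 1.9618866e-19 J

Using KE = ½mv²:
v = √(2·KE/m_e)
v = √(2 × 1.9618866e-19 J / 9.10938 × 10⁻³¹ kg)
v = 6.56308e+05 m/s

This is approximately 0.218921% the speed of light.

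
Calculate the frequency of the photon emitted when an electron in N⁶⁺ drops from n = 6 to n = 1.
1.5672e+17 Hz

First, find the transition energy:
E_6 = -13.6057 × 7² / 6² = -18.5188694 eV
E_1 = -13.6057 × 7² / 1² = -666.6793000 eV
|ΔE| = |E_1 - E_6| = 648.1604306 eV

Convert to Joules: E = 648.1604306 eV × (1.602177 × 10⁻¹⁹ J/eV) = 1.038468e-16 J

Using E = hf:
f = E/h = 1.038468e-16 J / (6.62607 × 10⁻³⁴ J·s)
f = 1.5672e+17 Hz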